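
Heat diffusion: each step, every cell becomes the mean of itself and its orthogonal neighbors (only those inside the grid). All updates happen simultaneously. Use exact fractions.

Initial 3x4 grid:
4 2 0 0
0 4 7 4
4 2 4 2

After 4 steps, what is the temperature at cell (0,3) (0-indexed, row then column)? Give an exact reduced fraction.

Answer: 350941/129600

Derivation:
Step 1: cell (0,3) = 4/3
Step 2: cell (0,3) = 41/18
Step 3: cell (0,3) = 691/270
Step 4: cell (0,3) = 350941/129600
Full grid after step 4:
  18887/7200 190697/72000 587171/216000 350941/129600
  98101/36000 29001/10000 1068461/360000 2574919/864000
  62711/21600 218947/72000 695921/216000 415441/129600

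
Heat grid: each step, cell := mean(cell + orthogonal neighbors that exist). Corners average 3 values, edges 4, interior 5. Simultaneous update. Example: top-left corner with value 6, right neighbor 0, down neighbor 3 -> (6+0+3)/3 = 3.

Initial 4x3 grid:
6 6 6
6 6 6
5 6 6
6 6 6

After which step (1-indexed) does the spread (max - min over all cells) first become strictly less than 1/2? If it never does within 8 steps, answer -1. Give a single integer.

Answer: 1

Derivation:
Step 1: max=6, min=17/3, spread=1/3
  -> spread < 1/2 first at step 1
Step 2: max=6, min=689/120, spread=31/120
Step 3: max=6, min=6269/1080, spread=211/1080
Step 4: max=10753/1800, min=631103/108000, spread=14077/108000
Step 5: max=644317/108000, min=5691593/972000, spread=5363/48600
Step 6: max=357131/60000, min=171219191/29160000, spread=93859/1166400
Step 7: max=577863533/97200000, min=10287325519/1749600000, spread=4568723/69984000
Step 8: max=17314381111/2916000000, min=618075564371/104976000000, spread=8387449/167961600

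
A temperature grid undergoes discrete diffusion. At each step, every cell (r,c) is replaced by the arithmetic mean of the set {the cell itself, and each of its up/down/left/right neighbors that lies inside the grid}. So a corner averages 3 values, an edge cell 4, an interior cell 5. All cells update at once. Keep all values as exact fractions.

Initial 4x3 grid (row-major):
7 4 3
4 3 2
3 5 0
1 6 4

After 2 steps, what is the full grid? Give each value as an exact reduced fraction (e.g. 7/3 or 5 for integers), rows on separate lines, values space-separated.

After step 1:
  5 17/4 3
  17/4 18/5 2
  13/4 17/5 11/4
  10/3 4 10/3
After step 2:
  9/2 317/80 37/12
  161/40 7/2 227/80
  427/120 17/5 689/240
  127/36 211/60 121/36

Answer: 9/2 317/80 37/12
161/40 7/2 227/80
427/120 17/5 689/240
127/36 211/60 121/36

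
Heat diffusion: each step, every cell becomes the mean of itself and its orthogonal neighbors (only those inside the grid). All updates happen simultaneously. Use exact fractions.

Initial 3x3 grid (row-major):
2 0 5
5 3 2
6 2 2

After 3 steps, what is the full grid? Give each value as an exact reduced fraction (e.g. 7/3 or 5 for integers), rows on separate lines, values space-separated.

Answer: 3097/1080 19759/7200 2677/1080
737/225 5647/2000 4871/1800
7289/2160 45493/14400 1963/720

Derivation:
After step 1:
  7/3 5/2 7/3
  4 12/5 3
  13/3 13/4 2
After step 2:
  53/18 287/120 47/18
  49/15 303/100 73/30
  139/36 719/240 11/4
After step 3:
  3097/1080 19759/7200 2677/1080
  737/225 5647/2000 4871/1800
  7289/2160 45493/14400 1963/720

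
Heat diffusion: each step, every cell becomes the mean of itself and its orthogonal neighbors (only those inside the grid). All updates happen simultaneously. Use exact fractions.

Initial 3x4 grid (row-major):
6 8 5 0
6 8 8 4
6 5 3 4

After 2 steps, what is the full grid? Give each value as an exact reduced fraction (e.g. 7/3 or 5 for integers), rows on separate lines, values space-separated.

Answer: 239/36 77/12 103/20 49/12
155/24 627/100 537/100 61/15
53/9 139/24 593/120 38/9

Derivation:
After step 1:
  20/3 27/4 21/4 3
  13/2 7 28/5 4
  17/3 11/2 5 11/3
After step 2:
  239/36 77/12 103/20 49/12
  155/24 627/100 537/100 61/15
  53/9 139/24 593/120 38/9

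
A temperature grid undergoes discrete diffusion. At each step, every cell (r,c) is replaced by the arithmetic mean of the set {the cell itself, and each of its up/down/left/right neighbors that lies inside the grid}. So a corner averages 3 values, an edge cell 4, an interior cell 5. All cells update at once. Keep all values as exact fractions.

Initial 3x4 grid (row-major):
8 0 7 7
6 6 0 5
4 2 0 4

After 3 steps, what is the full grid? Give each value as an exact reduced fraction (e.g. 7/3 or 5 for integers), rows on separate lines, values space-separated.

Answer: 9883/2160 32689/7200 29549/7200 9731/2160
8161/1800 22147/6000 22667/6000 6641/1800
461/120 4219/1200 1727/600 1181/360

Derivation:
After step 1:
  14/3 21/4 7/2 19/3
  6 14/5 18/5 4
  4 3 3/2 3
After step 2:
  191/36 973/240 1121/240 83/18
  131/30 413/100 77/25 127/30
  13/3 113/40 111/40 17/6
After step 3:
  9883/2160 32689/7200 29549/7200 9731/2160
  8161/1800 22147/6000 22667/6000 6641/1800
  461/120 4219/1200 1727/600 1181/360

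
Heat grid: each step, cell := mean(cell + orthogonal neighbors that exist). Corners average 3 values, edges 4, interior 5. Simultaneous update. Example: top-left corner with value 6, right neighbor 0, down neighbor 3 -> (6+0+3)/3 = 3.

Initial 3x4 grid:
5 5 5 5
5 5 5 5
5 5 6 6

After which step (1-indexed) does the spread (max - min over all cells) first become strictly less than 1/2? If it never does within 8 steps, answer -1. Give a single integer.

Step 1: max=17/3, min=5, spread=2/3
Step 2: max=197/36, min=5, spread=17/36
  -> spread < 1/2 first at step 2
Step 3: max=727/135, min=5, spread=52/135
Step 4: max=689249/129600, min=9047/1800, spread=7573/25920
Step 5: max=41049001/7776000, min=136217/27000, spread=363701/1555200
Step 6: max=2448653999/466560000, min=3647413/720000, spread=681043/3732480
Step 7: max=146337337141/27993600000, min=987882089/194400000, spread=163292653/1119744000
Step 8: max=8752907884319/1679616000000, min=29717139163/5832000000, spread=1554974443/13436928000

Answer: 2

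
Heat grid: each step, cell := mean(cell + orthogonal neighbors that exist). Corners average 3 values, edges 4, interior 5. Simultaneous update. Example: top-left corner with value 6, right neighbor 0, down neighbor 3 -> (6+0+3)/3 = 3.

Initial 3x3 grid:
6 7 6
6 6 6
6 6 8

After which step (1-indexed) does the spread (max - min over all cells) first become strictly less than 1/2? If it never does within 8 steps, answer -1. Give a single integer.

Step 1: max=20/3, min=6, spread=2/3
Step 2: max=59/9, min=92/15, spread=19/45
  -> spread < 1/2 first at step 2
Step 3: max=1739/270, min=11153/1800, spread=1321/5400
Step 4: max=207221/32400, min=806959/129600, spread=877/5184
Step 5: max=1546439/243000, min=48564173/7776000, spread=7375/62208
Step 6: max=740157539/116640000, min=2921787031/466560000, spread=62149/746496
Step 7: max=22158208829/3499200000, min=175629598757/27993600000, spread=523543/8957952
Step 8: max=2655340121201/419904000000, min=10552445031679/1679616000000, spread=4410589/107495424

Answer: 2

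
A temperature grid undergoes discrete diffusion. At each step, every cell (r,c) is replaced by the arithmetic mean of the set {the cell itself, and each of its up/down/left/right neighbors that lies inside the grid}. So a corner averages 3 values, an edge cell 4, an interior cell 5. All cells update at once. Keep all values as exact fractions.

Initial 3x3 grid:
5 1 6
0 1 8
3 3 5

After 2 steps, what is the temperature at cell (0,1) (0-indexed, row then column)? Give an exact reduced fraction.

Step 1: cell (0,1) = 13/4
Step 2: cell (0,1) = 257/80
Full grid after step 2:
  5/2 257/80 53/12
  177/80 161/50 269/60
  29/12 97/30 40/9

Answer: 257/80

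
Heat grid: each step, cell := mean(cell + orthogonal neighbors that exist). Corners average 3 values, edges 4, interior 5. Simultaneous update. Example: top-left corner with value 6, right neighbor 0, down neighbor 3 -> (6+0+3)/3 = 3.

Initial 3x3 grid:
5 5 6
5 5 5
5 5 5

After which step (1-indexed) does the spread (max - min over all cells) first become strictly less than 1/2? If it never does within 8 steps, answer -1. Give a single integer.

Step 1: max=16/3, min=5, spread=1/3
  -> spread < 1/2 first at step 1
Step 2: max=95/18, min=5, spread=5/18
Step 3: max=1121/216, min=5, spread=41/216
Step 4: max=66931/12960, min=1811/360, spread=347/2592
Step 5: max=3994937/777600, min=18157/3600, spread=2921/31104
Step 6: max=239108539/46656000, min=2185483/432000, spread=24611/373248
Step 7: max=14315522033/2799360000, min=49256741/9720000, spread=207329/4478976
Step 8: max=857837952451/167961600000, min=2630801599/518400000, spread=1746635/53747712

Answer: 1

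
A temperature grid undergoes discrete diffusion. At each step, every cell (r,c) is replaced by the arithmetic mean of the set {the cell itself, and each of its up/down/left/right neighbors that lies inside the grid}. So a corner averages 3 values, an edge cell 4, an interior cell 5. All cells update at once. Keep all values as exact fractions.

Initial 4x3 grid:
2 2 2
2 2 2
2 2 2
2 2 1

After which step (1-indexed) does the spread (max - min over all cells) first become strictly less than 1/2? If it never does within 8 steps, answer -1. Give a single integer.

Answer: 1

Derivation:
Step 1: max=2, min=5/3, spread=1/3
  -> spread < 1/2 first at step 1
Step 2: max=2, min=31/18, spread=5/18
Step 3: max=2, min=391/216, spread=41/216
Step 4: max=2, min=47623/25920, spread=4217/25920
Step 5: max=14321/7200, min=2901251/1555200, spread=38417/311040
Step 6: max=285403/144000, min=175423789/93312000, spread=1903471/18662400
Step 7: max=8524241/4320000, min=10596450911/5598720000, spread=18038617/223948800
Step 8: max=764673241/388800000, min=638578217149/335923200000, spread=883978523/13436928000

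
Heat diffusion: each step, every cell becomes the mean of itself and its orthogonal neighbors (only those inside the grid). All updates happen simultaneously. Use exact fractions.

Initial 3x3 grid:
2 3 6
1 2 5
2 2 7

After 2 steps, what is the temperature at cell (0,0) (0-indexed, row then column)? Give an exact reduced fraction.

Answer: 7/3

Derivation:
Step 1: cell (0,0) = 2
Step 2: cell (0,0) = 7/3
Full grid after step 2:
  7/3 751/240 155/36
  481/240 317/100 127/30
  20/9 731/240 155/36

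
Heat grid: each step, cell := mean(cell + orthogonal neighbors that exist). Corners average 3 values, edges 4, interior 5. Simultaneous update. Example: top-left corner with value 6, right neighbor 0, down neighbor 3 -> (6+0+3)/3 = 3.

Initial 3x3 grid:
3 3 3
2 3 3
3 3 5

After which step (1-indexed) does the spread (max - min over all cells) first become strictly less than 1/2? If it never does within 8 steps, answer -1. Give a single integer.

Step 1: max=11/3, min=8/3, spread=1
Step 2: max=32/9, min=653/240, spread=601/720
Step 3: max=448/135, min=6043/2160, spread=25/48
Step 4: max=105689/32400, min=375281/129600, spread=211/576
  -> spread < 1/2 first at step 4
Step 5: max=3096929/972000, min=22776307/7776000, spread=1777/6912
Step 6: max=367887851/116640000, min=1387339529/466560000, spread=14971/82944
Step 7: max=1366025167/437400000, min=83878457563/27993600000, spread=126121/995328
Step 8: max=1304095403309/419904000000, min=5066967691361/1679616000000, spread=1062499/11943936

Answer: 4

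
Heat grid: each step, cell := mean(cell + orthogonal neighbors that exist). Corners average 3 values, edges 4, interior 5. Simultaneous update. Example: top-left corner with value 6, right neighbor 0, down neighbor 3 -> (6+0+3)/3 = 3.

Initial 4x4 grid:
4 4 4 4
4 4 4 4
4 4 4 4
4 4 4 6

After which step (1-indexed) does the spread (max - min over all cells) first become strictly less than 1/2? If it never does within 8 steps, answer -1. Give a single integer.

Answer: 3

Derivation:
Step 1: max=14/3, min=4, spread=2/3
Step 2: max=41/9, min=4, spread=5/9
Step 3: max=473/108, min=4, spread=41/108
  -> spread < 1/2 first at step 3
Step 4: max=14003/3240, min=4, spread=1043/3240
Step 5: max=414353/97200, min=4, spread=25553/97200
Step 6: max=12335459/2916000, min=36079/9000, spread=645863/2916000
Step 7: max=367561691/87480000, min=240971/60000, spread=16225973/87480000
Step 8: max=10975077983/2624400000, min=108701/27000, spread=409340783/2624400000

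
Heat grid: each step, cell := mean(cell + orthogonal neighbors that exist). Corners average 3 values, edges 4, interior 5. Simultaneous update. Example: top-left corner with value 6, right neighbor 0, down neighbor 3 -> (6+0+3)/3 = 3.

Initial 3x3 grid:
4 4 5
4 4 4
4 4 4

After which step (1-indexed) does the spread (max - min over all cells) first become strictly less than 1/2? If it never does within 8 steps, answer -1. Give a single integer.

Step 1: max=13/3, min=4, spread=1/3
  -> spread < 1/2 first at step 1
Step 2: max=77/18, min=4, spread=5/18
Step 3: max=905/216, min=4, spread=41/216
Step 4: max=53971/12960, min=1451/360, spread=347/2592
Step 5: max=3217337/777600, min=14557/3600, spread=2921/31104
Step 6: max=192452539/46656000, min=1753483/432000, spread=24611/373248
Step 7: max=11516162033/2799360000, min=39536741/9720000, spread=207329/4478976
Step 8: max=689876352451/167961600000, min=2112401599/518400000, spread=1746635/53747712

Answer: 1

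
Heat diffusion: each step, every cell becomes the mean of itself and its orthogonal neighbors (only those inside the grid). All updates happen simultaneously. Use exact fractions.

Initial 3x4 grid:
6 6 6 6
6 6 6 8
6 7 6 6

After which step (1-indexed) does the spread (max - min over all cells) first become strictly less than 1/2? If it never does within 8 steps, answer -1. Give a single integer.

Step 1: max=20/3, min=6, spread=2/3
Step 2: max=787/120, min=6, spread=67/120
Step 3: max=874/135, min=1091/180, spread=223/540
  -> spread < 1/2 first at step 3
Step 4: max=415681/64800, min=32953/5400, spread=4049/12960
Step 5: max=24850409/3888000, min=662129/108000, spread=202753/777600
Step 6: max=1484533351/233280000, min=59848999/9720000, spread=385259/1866240
Step 7: max=88818959909/13996800000, min=3601785091/583200000, spread=95044709/559872000
Step 8: max=5315424336031/839808000000, min=24075315341/3888000000, spread=921249779/6718464000

Answer: 3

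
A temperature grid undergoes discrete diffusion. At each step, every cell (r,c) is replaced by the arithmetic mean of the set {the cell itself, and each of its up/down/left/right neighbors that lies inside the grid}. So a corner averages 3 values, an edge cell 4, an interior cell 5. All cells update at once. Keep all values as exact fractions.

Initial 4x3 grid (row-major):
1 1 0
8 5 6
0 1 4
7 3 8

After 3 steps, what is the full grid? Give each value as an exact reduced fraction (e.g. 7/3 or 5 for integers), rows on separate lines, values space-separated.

Answer: 6857/2160 41531/14400 6677/2160
739/225 21169/6000 12199/3600
3421/900 22229/6000 5003/1200
8141/2160 60631/14400 3067/720

Derivation:
After step 1:
  10/3 7/4 7/3
  7/2 21/5 15/4
  4 13/5 19/4
  10/3 19/4 5
After step 2:
  103/36 697/240 47/18
  451/120 79/25 451/120
  403/120 203/50 161/40
  145/36 941/240 29/6
After step 3:
  6857/2160 41531/14400 6677/2160
  739/225 21169/6000 12199/3600
  3421/900 22229/6000 5003/1200
  8141/2160 60631/14400 3067/720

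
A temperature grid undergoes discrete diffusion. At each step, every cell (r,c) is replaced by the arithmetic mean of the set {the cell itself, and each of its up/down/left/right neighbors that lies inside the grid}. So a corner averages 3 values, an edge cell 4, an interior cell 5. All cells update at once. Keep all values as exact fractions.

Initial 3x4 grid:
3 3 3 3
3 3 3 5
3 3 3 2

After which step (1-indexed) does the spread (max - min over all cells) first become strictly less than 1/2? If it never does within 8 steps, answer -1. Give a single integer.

Answer: 2

Derivation:
Step 1: max=11/3, min=11/4, spread=11/12
Step 2: max=273/80, min=47/16, spread=19/40
  -> spread < 1/2 first at step 2
Step 3: max=7189/2160, min=143/48, spread=377/1080
Step 4: max=933289/288000, min=4507/1500, spread=13589/57600
Step 5: max=25071397/7776000, min=650867/216000, spread=328037/1555200
Step 6: max=1489496303/466560000, min=19659649/6480000, spread=2960063/18662400
Step 7: max=88987971877/27993600000, min=197201561/64800000, spread=151875901/1119744000
Step 8: max=5313788277743/1679616000000, min=1113892721/364500000, spread=289552991/2687385600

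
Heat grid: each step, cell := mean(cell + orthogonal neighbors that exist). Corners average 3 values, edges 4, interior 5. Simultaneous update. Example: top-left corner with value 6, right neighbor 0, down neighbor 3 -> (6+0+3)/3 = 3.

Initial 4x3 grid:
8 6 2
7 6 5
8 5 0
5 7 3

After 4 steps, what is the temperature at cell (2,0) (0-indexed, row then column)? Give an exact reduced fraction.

Step 1: cell (2,0) = 25/4
Step 2: cell (2,0) = 761/120
Step 3: cell (2,0) = 2159/360
Step 4: cell (2,0) = 124957/21600
Full grid after step 4:
  8639/1440 472547/86400 63271/12960
  42971/7200 38381/7200 101213/21600
  124957/21600 6173/1200 97157/21600
  36247/6480 72493/14400 29027/6480

Answer: 124957/21600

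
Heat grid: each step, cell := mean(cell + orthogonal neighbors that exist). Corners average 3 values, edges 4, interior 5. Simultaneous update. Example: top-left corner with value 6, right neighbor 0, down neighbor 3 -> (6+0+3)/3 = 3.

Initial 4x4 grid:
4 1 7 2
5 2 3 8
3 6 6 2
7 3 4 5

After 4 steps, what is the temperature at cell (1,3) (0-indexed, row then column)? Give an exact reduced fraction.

Step 1: cell (1,3) = 15/4
Step 2: cell (1,3) = 149/30
Step 3: cell (1,3) = 15629/3600
Step 4: cell (1,3) = 481139/108000
Full grid after step 4:
  121213/32400 164533/43200 900793/216000 277813/64800
  33869/8640 364783/90000 752719/180000 481139/108000
  922301/216000 769781/180000 397019/90000 474119/108000
  289031/64800 60221/13500 59503/13500 144617/32400

Answer: 481139/108000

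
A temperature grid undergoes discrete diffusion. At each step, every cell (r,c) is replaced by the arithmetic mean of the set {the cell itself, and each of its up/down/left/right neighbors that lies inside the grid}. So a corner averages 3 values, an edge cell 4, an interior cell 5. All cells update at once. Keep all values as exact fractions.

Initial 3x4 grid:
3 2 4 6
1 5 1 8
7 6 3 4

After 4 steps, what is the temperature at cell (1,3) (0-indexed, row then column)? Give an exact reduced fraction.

Answer: 1296167/288000

Derivation:
Step 1: cell (1,3) = 19/4
Step 2: cell (1,3) = 399/80
Step 3: cell (1,3) = 21373/4800
Step 4: cell (1,3) = 1296167/288000
Full grid after step 4:
  25343/7200 257213/72000 295153/72000 186893/43200
  792049/216000 353111/90000 163691/40000 1296167/288000
  262687/64800 873889/216000 313403/72000 191093/43200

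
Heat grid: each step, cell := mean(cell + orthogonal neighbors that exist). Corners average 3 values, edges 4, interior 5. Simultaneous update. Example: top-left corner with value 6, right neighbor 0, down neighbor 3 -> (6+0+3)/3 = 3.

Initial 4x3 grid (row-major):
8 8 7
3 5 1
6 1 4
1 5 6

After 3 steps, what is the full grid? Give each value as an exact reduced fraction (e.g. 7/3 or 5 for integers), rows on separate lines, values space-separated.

Answer: 11801/2160 10027/1800 10901/2160
35723/7200 13457/3000 33473/7200
9211/2400 8243/2000 9161/2400
1387/360 17467/4800 479/120

Derivation:
After step 1:
  19/3 7 16/3
  11/2 18/5 17/4
  11/4 21/5 3
  4 13/4 5
After step 2:
  113/18 167/30 199/36
  1091/240 491/100 971/240
  329/80 84/25 329/80
  10/3 329/80 15/4
After step 3:
  11801/2160 10027/1800 10901/2160
  35723/7200 13457/3000 33473/7200
  9211/2400 8243/2000 9161/2400
  1387/360 17467/4800 479/120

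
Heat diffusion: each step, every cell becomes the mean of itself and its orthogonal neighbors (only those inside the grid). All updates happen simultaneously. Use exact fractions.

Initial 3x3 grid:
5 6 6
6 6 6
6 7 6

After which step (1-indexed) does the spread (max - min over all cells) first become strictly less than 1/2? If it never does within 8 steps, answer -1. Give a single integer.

Step 1: max=19/3, min=17/3, spread=2/3
Step 2: max=1507/240, min=103/18, spread=401/720
Step 3: max=13397/2160, min=6341/1080, spread=143/432
  -> spread < 1/2 first at step 3
Step 4: max=795079/129600, min=382477/64800, spread=1205/5184
Step 5: max=47546813/7776000, min=23138969/3888000, spread=10151/62208
Step 6: max=2839222111/466560000, min=1392886993/233280000, spread=85517/746496
Step 7: max=169955356517/27993600000, min=83852004821/13996800000, spread=720431/8957952
Step 8: max=10175293489399/1679616000000, min=5040230955637/839808000000, spread=6069221/107495424

Answer: 3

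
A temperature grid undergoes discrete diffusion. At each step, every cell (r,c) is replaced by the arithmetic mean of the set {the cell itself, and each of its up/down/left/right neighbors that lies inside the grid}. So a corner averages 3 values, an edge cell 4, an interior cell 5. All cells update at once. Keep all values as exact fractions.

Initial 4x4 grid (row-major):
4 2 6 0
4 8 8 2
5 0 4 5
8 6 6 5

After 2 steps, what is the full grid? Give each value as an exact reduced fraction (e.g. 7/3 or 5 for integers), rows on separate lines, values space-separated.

Answer: 163/36 251/60 259/60 125/36
517/120 497/100 447/100 961/240
613/120 457/100 481/100 1061/240
187/36 1271/240 1211/240 175/36

Derivation:
After step 1:
  10/3 5 4 8/3
  21/4 22/5 28/5 15/4
  17/4 23/5 23/5 4
  19/3 5 21/4 16/3
After step 2:
  163/36 251/60 259/60 125/36
  517/120 497/100 447/100 961/240
  613/120 457/100 481/100 1061/240
  187/36 1271/240 1211/240 175/36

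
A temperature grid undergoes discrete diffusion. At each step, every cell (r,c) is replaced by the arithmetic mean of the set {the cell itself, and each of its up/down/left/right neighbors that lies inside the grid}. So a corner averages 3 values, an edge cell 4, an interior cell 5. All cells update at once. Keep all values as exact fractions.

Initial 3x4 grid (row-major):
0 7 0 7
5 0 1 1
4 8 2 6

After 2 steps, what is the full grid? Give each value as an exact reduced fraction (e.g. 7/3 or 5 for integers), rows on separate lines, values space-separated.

After step 1:
  4 7/4 15/4 8/3
  9/4 21/5 4/5 15/4
  17/3 7/2 17/4 3
After step 2:
  8/3 137/40 269/120 61/18
  967/240 5/2 67/20 613/240
  137/36 1057/240 231/80 11/3

Answer: 8/3 137/40 269/120 61/18
967/240 5/2 67/20 613/240
137/36 1057/240 231/80 11/3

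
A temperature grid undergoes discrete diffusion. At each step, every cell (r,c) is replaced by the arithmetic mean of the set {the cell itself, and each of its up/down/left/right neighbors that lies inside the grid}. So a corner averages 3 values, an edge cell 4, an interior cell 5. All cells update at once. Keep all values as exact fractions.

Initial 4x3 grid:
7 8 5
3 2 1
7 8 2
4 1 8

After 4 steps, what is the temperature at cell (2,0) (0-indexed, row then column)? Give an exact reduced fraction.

Answer: 334331/72000

Derivation:
Step 1: cell (2,0) = 11/2
Step 2: cell (2,0) = 73/16
Step 3: cell (2,0) = 11653/2400
Step 4: cell (2,0) = 334331/72000
Full grid after step 4:
  17803/3600 2068481/432000 143627/32400
  353111/72000 815239/180000 945583/216000
  334331/72000 1637753/360000 908743/216000
  67417/14400 3816127/864000 564953/129600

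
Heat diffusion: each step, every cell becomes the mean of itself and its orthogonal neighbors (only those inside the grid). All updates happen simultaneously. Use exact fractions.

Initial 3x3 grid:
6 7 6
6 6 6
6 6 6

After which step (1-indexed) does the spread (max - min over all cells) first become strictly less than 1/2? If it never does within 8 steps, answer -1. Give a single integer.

Step 1: max=19/3, min=6, spread=1/3
  -> spread < 1/2 first at step 1
Step 2: max=1507/240, min=6, spread=67/240
Step 3: max=13397/2160, min=1207/200, spread=1807/10800
Step 4: max=5341963/864000, min=32761/5400, spread=33401/288000
Step 5: max=47885933/7776000, min=3283391/540000, spread=3025513/38880000
Step 6: max=19127326867/3110400000, min=175555949/28800000, spread=53531/995328
Step 7: max=1145776925849/186624000000, min=47447116051/7776000000, spread=450953/11943936
Step 8: max=68693543560603/11197440000000, min=5699728610519/933120000000, spread=3799043/143327232

Answer: 1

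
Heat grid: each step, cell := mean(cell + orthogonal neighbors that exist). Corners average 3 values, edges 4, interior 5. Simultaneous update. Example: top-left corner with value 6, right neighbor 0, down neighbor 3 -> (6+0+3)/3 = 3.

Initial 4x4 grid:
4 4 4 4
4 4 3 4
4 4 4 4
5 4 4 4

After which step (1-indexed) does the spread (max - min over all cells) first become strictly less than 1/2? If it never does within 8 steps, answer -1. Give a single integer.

Step 1: max=13/3, min=15/4, spread=7/12
Step 2: max=77/18, min=189/50, spread=112/225
  -> spread < 1/2 first at step 2
Step 3: max=905/216, min=9233/2400, spread=7403/21600
Step 4: max=134113/32400, min=41629/10800, spread=4613/16200
Step 5: max=3990439/972000, min=1254331/324000, spread=113723/486000
Step 6: max=23780813/5832000, min=37708333/9720000, spread=2889533/14580000
Step 7: max=710080127/174960000, min=1135045183/291600000, spread=72632543/437400000
Step 8: max=106084219393/26244000000, min=34139099629/8748000000, spread=1833460253/13122000000

Answer: 2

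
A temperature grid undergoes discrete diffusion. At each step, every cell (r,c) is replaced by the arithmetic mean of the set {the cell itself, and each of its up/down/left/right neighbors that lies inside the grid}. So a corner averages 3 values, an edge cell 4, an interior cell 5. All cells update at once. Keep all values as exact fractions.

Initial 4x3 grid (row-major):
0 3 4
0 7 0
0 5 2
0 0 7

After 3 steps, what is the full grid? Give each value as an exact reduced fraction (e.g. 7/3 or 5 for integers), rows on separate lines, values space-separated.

Answer: 151/72 18773/7200 1225/432
2443/1200 15359/6000 21683/7200
1099/600 4943/2000 2407/800
76/45 178/75 2041/720

Derivation:
After step 1:
  1 7/2 7/3
  7/4 3 13/4
  5/4 14/5 7/2
  0 3 3
After step 2:
  25/12 59/24 109/36
  7/4 143/50 145/48
  29/20 271/100 251/80
  17/12 11/5 19/6
After step 3:
  151/72 18773/7200 1225/432
  2443/1200 15359/6000 21683/7200
  1099/600 4943/2000 2407/800
  76/45 178/75 2041/720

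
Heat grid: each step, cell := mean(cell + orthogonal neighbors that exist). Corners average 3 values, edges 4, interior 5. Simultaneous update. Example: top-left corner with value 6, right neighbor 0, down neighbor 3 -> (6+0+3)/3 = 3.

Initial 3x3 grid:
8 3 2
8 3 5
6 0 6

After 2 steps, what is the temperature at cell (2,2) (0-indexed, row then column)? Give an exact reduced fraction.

Answer: 137/36

Derivation:
Step 1: cell (2,2) = 11/3
Step 2: cell (2,2) = 137/36
Full grid after step 2:
  199/36 131/30 34/9
  421/80 109/25 37/10
  44/9 953/240 137/36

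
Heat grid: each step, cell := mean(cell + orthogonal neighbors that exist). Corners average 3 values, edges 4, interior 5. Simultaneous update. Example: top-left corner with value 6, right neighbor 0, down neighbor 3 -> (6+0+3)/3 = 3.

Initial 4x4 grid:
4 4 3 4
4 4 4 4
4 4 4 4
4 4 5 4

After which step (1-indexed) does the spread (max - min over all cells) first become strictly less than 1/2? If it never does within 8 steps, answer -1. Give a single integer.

Answer: 3

Derivation:
Step 1: max=13/3, min=11/3, spread=2/3
Step 2: max=511/120, min=449/120, spread=31/60
Step 3: max=4531/1080, min=4109/1080, spread=211/540
  -> spread < 1/2 first at step 3
Step 4: max=447871/108000, min=416129/108000, spread=15871/54000
Step 5: max=4003891/972000, min=3772109/972000, spread=115891/486000
Step 6: max=398032711/97200000, min=379567289/97200000, spread=9232711/48600000
Step 7: max=3566359531/874800000, min=3432040469/874800000, spread=67159531/437400000
Step 8: max=355540197151/87480000000, min=344299802849/87480000000, spread=5620197151/43740000000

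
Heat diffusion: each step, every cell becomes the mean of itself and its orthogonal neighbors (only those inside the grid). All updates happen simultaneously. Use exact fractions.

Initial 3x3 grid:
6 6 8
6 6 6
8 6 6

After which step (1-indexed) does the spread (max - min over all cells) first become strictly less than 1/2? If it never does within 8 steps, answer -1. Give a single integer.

Answer: 2

Derivation:
Step 1: max=20/3, min=6, spread=2/3
Step 2: max=59/9, min=151/24, spread=19/72
  -> spread < 1/2 first at step 2
Step 3: max=9209/1440, min=227/36, spread=43/480
Step 4: max=41407/6480, min=548503/86400, spread=10771/259200
Step 5: max=33025241/5184000, min=823483/129600, spread=85921/5184000
Step 6: max=148548703/23328000, min=1978323127/311040000, spread=6978739/933120000
Step 7: max=118789200569/18662400000, min=12367255007/1944000000, spread=317762509/93312000000
Step 8: max=742353062929/116640000000, min=7124844105943/1119744000000, spread=8726490877/5598720000000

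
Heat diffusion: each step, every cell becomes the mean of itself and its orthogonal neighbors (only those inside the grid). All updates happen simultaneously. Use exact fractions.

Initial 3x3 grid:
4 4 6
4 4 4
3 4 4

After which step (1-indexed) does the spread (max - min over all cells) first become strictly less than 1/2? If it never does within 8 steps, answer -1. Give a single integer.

Step 1: max=14/3, min=11/3, spread=1
Step 2: max=41/9, min=67/18, spread=5/6
Step 3: max=473/108, min=823/216, spread=41/72
Step 4: max=27853/6480, min=50501/12960, spread=347/864
  -> spread < 1/2 first at step 4
Step 5: max=1645181/388800, min=3071287/777600, spread=2921/10368
Step 6: max=97764457/23328000, min=186299789/46656000, spread=24611/124416
Step 7: max=5822871329/1399680000, min=11257000783/2799360000, spread=207329/1492992
Step 8: max=347667293413/83980800000, min=678959883701/167961600000, spread=1746635/17915904

Answer: 4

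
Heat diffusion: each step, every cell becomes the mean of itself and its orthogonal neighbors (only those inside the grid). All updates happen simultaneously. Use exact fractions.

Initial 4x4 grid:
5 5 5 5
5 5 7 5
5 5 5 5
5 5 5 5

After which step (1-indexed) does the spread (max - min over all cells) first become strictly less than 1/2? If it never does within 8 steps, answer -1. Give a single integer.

Step 1: max=11/2, min=5, spread=1/2
Step 2: max=136/25, min=5, spread=11/25
  -> spread < 1/2 first at step 2
Step 3: max=6367/1200, min=5, spread=367/1200
Step 4: max=28571/5400, min=1513/300, spread=1337/5400
Step 5: max=851669/162000, min=45469/9000, spread=33227/162000
Step 6: max=25514327/4860000, min=274049/54000, spread=849917/4860000
Step 7: max=762714347/145800000, min=4118533/810000, spread=21378407/145800000
Step 8: max=22836462371/4374000000, min=1238688343/243000000, spread=540072197/4374000000

Answer: 2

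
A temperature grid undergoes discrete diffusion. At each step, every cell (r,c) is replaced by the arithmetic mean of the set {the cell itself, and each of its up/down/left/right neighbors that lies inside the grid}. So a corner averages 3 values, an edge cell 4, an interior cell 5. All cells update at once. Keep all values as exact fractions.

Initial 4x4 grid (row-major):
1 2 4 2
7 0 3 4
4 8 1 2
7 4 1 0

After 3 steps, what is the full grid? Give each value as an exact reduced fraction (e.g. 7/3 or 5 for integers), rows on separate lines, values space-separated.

After step 1:
  10/3 7/4 11/4 10/3
  3 4 12/5 11/4
  13/2 17/5 3 7/4
  5 5 3/2 1
After step 2:
  97/36 71/24 307/120 53/18
  101/24 291/100 149/50 307/120
  179/40 219/50 241/100 17/8
  11/2 149/40 21/8 17/12
After step 3:
  355/108 10009/3600 10297/3600 1451/540
  12859/3600 5231/1500 161/60 9547/3600
  5569/1200 179/50 363/125 851/400
  137/30 1623/400 3053/1200 37/18

Answer: 355/108 10009/3600 10297/3600 1451/540
12859/3600 5231/1500 161/60 9547/3600
5569/1200 179/50 363/125 851/400
137/30 1623/400 3053/1200 37/18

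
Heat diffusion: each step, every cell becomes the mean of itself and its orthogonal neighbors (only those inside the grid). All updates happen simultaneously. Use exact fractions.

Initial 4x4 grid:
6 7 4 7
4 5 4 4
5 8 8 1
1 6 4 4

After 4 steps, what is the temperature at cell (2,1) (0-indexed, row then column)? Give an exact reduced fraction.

Answer: 12077/2400

Derivation:
Step 1: cell (2,1) = 32/5
Step 2: cell (2,1) = 21/4
Step 3: cell (2,1) = 10447/2000
Step 4: cell (2,1) = 12077/2400
Full grid after step 4:
  34717/6480 574613/108000 12353/2400 105617/21600
  282289/54000 18959/3600 100121/20000 13781/2880
  91337/18000 12077/2400 48977/10000 1461/320
  21107/4320 355033/72000 22519/4800 16343/3600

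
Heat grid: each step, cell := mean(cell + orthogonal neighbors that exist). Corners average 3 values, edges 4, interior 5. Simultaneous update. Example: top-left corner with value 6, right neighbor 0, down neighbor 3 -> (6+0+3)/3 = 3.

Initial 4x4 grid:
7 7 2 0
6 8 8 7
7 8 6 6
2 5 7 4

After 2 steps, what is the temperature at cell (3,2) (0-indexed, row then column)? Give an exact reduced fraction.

Step 1: cell (3,2) = 11/2
Step 2: cell (3,2) = 71/12
Full grid after step 2:
  59/9 1459/240 389/80 25/6
  1609/240 167/25 301/50 101/20
  1453/240 649/100 25/4 71/12
  191/36 337/60 71/12 203/36

Answer: 71/12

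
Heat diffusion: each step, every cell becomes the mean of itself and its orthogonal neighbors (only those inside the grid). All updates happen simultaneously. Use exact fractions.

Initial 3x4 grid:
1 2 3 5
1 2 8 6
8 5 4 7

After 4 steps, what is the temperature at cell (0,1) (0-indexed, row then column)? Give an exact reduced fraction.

Step 1: cell (0,1) = 2
Step 2: cell (0,1) = 343/120
Step 3: cell (0,1) = 11251/3600
Step 4: cell (0,1) = 377347/108000
Full grid after step 4:
  12257/4050 377347/108000 455447/108000 313747/64800
  83081/24000 231869/60000 211283/45000 2208883/432000
  252637/64800 950569/216000 1074769/216000 175511/32400

Answer: 377347/108000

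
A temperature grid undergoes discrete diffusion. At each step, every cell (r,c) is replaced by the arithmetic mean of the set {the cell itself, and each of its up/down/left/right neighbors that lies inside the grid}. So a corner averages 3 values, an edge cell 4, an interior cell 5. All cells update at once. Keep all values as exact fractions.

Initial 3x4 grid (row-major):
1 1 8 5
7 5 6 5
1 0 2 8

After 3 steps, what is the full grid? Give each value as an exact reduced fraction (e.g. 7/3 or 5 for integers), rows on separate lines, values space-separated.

Answer: 2531/720 1913/480 2321/480 3889/720
4691/1440 4487/1200 1843/400 1261/240
3269/1080 2437/720 509/120 73/15

Derivation:
After step 1:
  3 15/4 5 6
  7/2 19/5 26/5 6
  8/3 2 4 5
After step 2:
  41/12 311/80 399/80 17/3
  389/120 73/20 24/5 111/20
  49/18 187/60 81/20 5
After step 3:
  2531/720 1913/480 2321/480 3889/720
  4691/1440 4487/1200 1843/400 1261/240
  3269/1080 2437/720 509/120 73/15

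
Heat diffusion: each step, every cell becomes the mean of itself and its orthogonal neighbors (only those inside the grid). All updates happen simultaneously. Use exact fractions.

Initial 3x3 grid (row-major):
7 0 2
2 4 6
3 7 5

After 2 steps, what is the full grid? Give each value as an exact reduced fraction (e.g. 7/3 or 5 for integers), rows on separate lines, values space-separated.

Answer: 41/12 763/240 61/18
37/10 401/100 1003/240
17/4 371/80 5

Derivation:
After step 1:
  3 13/4 8/3
  4 19/5 17/4
  4 19/4 6
After step 2:
  41/12 763/240 61/18
  37/10 401/100 1003/240
  17/4 371/80 5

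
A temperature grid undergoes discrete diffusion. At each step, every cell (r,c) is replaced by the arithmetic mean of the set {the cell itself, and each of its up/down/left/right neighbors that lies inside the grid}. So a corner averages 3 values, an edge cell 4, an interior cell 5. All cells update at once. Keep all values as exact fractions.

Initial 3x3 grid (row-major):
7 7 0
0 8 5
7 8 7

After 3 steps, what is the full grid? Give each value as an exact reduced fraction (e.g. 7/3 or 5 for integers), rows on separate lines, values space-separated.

Answer: 691/135 37471/7200 1811/360
40021/7200 16477/3000 20123/3600
1043/180 43921/7200 6443/1080

Derivation:
After step 1:
  14/3 11/2 4
  11/2 28/5 5
  5 15/2 20/3
After step 2:
  47/9 593/120 29/6
  623/120 291/50 319/60
  6 743/120 115/18
After step 3:
  691/135 37471/7200 1811/360
  40021/7200 16477/3000 20123/3600
  1043/180 43921/7200 6443/1080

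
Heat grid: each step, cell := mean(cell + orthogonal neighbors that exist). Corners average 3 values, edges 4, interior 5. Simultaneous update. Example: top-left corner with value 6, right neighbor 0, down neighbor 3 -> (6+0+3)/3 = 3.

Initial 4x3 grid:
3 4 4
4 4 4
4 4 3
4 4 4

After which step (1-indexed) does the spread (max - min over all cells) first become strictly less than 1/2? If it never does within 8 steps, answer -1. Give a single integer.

Step 1: max=4, min=11/3, spread=1/3
  -> spread < 1/2 first at step 1
Step 2: max=4, min=67/18, spread=5/18
Step 3: max=2821/720, min=4109/1080, spread=49/432
Step 4: max=84431/21600, min=493931/129600, spread=2531/25920
Step 5: max=838609/216000, min=198246911/51840000, spread=3019249/51840000
Step 6: max=75360949/19440000, min=198483289/51840000, spread=297509/6220800
Step 7: max=1127714479/291600000, min=715339200791/186624000000, spread=6398065769/186624000000
Step 8: max=45066621049/11664000000, min=2146750535227/559872000000, spread=131578201/4478976000

Answer: 1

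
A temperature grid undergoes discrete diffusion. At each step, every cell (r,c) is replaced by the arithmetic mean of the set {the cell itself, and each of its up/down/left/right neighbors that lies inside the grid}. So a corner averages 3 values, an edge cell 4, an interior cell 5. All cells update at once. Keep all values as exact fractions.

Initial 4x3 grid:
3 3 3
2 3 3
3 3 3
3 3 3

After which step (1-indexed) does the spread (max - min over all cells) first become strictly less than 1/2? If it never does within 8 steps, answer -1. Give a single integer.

Answer: 1

Derivation:
Step 1: max=3, min=8/3, spread=1/3
  -> spread < 1/2 first at step 1
Step 2: max=3, min=329/120, spread=31/120
Step 3: max=3, min=3029/1080, spread=211/1080
Step 4: max=5353/1800, min=307103/108000, spread=14077/108000
Step 5: max=320317/108000, min=2775593/972000, spread=5363/48600
Step 6: max=177131/60000, min=83739191/29160000, spread=93859/1166400
Step 7: max=286263533/97200000, min=5038525519/1749600000, spread=4568723/69984000
Step 8: max=8566381111/2916000000, min=303147564371/104976000000, spread=8387449/167961600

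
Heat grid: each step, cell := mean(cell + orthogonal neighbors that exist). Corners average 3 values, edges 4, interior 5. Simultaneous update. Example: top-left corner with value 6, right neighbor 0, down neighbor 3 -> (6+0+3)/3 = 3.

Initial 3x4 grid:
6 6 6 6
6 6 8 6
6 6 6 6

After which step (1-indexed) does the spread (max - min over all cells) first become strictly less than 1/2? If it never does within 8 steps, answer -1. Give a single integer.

Answer: 2

Derivation:
Step 1: max=13/2, min=6, spread=1/2
Step 2: max=323/50, min=6, spread=23/50
  -> spread < 1/2 first at step 2
Step 3: max=15211/2400, min=1213/200, spread=131/480
Step 4: max=136151/21600, min=21991/3600, spread=841/4320
Step 5: max=54382051/8640000, min=4413373/720000, spread=56863/345600
Step 6: max=488094341/77760000, min=39869543/6480000, spread=386393/3110400
Step 7: max=195017723131/31104000000, min=15972358813/2592000000, spread=26795339/248832000
Step 8: max=11681255714129/1866240000000, min=960206149667/155520000000, spread=254051069/2985984000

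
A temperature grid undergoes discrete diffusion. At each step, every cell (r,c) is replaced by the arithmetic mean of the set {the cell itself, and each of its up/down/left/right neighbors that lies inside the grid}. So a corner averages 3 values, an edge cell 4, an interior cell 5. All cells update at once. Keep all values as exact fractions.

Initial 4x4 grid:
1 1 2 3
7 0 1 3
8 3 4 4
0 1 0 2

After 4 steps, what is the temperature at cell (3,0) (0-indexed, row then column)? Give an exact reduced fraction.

Step 1: cell (3,0) = 3
Step 2: cell (3,0) = 17/6
Step 3: cell (3,0) = 2099/720
Step 4: cell (3,0) = 2441/864
Full grid after step 4:
  58177/21600 175133/72000 97979/43200 149413/64800
  104219/36000 156563/60000 430207/180000 13063/5400
  107107/36000 31831/12000 48871/20000 7217/3000
  2441/864 184589/72000 166013/72000 50327/21600

Answer: 2441/864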